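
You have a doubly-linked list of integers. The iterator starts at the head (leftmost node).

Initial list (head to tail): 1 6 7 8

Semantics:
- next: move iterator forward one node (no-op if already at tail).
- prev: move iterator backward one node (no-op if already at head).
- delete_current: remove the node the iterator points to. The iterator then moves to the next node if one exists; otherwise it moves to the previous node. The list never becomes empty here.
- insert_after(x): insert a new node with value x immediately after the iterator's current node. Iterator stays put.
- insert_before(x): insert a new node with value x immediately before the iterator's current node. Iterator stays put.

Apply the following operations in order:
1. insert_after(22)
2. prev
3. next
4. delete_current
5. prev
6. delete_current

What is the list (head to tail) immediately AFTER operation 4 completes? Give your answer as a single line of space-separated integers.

After 1 (insert_after(22)): list=[1, 22, 6, 7, 8] cursor@1
After 2 (prev): list=[1, 22, 6, 7, 8] cursor@1
After 3 (next): list=[1, 22, 6, 7, 8] cursor@22
After 4 (delete_current): list=[1, 6, 7, 8] cursor@6

Answer: 1 6 7 8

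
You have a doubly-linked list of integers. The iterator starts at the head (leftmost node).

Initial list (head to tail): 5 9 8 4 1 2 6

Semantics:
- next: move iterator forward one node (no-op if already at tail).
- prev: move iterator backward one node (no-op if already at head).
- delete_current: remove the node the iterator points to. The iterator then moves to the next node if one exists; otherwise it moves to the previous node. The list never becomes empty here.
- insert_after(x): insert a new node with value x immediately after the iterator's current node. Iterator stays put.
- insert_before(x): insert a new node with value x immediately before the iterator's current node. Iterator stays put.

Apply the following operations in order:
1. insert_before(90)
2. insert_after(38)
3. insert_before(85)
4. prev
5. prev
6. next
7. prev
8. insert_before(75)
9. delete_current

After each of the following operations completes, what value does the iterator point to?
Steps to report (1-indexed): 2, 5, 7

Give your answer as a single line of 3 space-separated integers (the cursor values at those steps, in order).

Answer: 5 90 90

Derivation:
After 1 (insert_before(90)): list=[90, 5, 9, 8, 4, 1, 2, 6] cursor@5
After 2 (insert_after(38)): list=[90, 5, 38, 9, 8, 4, 1, 2, 6] cursor@5
After 3 (insert_before(85)): list=[90, 85, 5, 38, 9, 8, 4, 1, 2, 6] cursor@5
After 4 (prev): list=[90, 85, 5, 38, 9, 8, 4, 1, 2, 6] cursor@85
After 5 (prev): list=[90, 85, 5, 38, 9, 8, 4, 1, 2, 6] cursor@90
After 6 (next): list=[90, 85, 5, 38, 9, 8, 4, 1, 2, 6] cursor@85
After 7 (prev): list=[90, 85, 5, 38, 9, 8, 4, 1, 2, 6] cursor@90
After 8 (insert_before(75)): list=[75, 90, 85, 5, 38, 9, 8, 4, 1, 2, 6] cursor@90
After 9 (delete_current): list=[75, 85, 5, 38, 9, 8, 4, 1, 2, 6] cursor@85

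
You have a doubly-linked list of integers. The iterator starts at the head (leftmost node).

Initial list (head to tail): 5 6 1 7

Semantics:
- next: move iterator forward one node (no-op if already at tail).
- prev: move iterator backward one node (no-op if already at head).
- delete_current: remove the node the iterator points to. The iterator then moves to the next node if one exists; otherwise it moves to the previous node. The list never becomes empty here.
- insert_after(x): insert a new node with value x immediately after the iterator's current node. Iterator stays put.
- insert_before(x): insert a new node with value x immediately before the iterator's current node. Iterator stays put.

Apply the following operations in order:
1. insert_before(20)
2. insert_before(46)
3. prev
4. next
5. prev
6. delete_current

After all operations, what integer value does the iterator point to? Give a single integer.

Answer: 5

Derivation:
After 1 (insert_before(20)): list=[20, 5, 6, 1, 7] cursor@5
After 2 (insert_before(46)): list=[20, 46, 5, 6, 1, 7] cursor@5
After 3 (prev): list=[20, 46, 5, 6, 1, 7] cursor@46
After 4 (next): list=[20, 46, 5, 6, 1, 7] cursor@5
After 5 (prev): list=[20, 46, 5, 6, 1, 7] cursor@46
After 6 (delete_current): list=[20, 5, 6, 1, 7] cursor@5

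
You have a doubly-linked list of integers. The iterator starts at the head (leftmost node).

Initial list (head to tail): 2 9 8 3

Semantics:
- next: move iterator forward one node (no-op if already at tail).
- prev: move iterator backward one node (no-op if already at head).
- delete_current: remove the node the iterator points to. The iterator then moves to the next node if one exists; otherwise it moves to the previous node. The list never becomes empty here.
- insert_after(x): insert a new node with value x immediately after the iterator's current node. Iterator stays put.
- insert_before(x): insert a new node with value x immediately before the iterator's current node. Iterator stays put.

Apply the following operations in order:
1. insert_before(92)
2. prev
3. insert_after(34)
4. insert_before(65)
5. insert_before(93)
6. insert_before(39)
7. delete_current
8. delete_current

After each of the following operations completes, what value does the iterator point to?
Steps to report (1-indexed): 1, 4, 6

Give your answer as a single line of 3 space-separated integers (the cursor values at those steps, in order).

Answer: 2 92 92

Derivation:
After 1 (insert_before(92)): list=[92, 2, 9, 8, 3] cursor@2
After 2 (prev): list=[92, 2, 9, 8, 3] cursor@92
After 3 (insert_after(34)): list=[92, 34, 2, 9, 8, 3] cursor@92
After 4 (insert_before(65)): list=[65, 92, 34, 2, 9, 8, 3] cursor@92
After 5 (insert_before(93)): list=[65, 93, 92, 34, 2, 9, 8, 3] cursor@92
After 6 (insert_before(39)): list=[65, 93, 39, 92, 34, 2, 9, 8, 3] cursor@92
After 7 (delete_current): list=[65, 93, 39, 34, 2, 9, 8, 3] cursor@34
After 8 (delete_current): list=[65, 93, 39, 2, 9, 8, 3] cursor@2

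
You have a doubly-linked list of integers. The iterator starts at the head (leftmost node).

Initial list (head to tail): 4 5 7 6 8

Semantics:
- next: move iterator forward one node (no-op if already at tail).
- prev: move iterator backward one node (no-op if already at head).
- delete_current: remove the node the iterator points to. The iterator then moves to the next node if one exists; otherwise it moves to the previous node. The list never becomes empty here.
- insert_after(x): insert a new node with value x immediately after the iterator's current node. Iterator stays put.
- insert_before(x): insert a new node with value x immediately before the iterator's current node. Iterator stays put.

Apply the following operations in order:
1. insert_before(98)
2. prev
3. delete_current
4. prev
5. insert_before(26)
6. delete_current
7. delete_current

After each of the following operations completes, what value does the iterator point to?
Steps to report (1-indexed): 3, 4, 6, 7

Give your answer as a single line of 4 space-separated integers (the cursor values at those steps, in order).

After 1 (insert_before(98)): list=[98, 4, 5, 7, 6, 8] cursor@4
After 2 (prev): list=[98, 4, 5, 7, 6, 8] cursor@98
After 3 (delete_current): list=[4, 5, 7, 6, 8] cursor@4
After 4 (prev): list=[4, 5, 7, 6, 8] cursor@4
After 5 (insert_before(26)): list=[26, 4, 5, 7, 6, 8] cursor@4
After 6 (delete_current): list=[26, 5, 7, 6, 8] cursor@5
After 7 (delete_current): list=[26, 7, 6, 8] cursor@7

Answer: 4 4 5 7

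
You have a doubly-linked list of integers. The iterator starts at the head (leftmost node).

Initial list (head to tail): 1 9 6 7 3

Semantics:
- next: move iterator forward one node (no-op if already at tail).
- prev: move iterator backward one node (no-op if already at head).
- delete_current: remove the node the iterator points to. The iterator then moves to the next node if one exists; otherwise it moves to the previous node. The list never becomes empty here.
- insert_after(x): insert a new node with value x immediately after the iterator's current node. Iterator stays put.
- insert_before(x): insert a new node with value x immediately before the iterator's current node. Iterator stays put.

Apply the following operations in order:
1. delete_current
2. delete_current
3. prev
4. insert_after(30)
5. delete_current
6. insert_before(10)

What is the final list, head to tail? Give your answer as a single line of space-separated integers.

Answer: 10 30 7 3

Derivation:
After 1 (delete_current): list=[9, 6, 7, 3] cursor@9
After 2 (delete_current): list=[6, 7, 3] cursor@6
After 3 (prev): list=[6, 7, 3] cursor@6
After 4 (insert_after(30)): list=[6, 30, 7, 3] cursor@6
After 5 (delete_current): list=[30, 7, 3] cursor@30
After 6 (insert_before(10)): list=[10, 30, 7, 3] cursor@30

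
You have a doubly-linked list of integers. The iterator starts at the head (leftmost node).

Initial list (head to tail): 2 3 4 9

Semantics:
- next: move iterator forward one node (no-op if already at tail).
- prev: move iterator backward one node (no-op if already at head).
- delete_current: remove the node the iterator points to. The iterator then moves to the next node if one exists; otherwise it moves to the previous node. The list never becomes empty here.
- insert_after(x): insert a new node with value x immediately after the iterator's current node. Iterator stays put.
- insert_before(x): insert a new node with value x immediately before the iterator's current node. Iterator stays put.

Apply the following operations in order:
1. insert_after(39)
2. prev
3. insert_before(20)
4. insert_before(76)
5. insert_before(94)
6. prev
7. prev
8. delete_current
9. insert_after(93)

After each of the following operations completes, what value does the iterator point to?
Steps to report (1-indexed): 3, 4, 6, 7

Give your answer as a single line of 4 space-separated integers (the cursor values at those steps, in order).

Answer: 2 2 94 76

Derivation:
After 1 (insert_after(39)): list=[2, 39, 3, 4, 9] cursor@2
After 2 (prev): list=[2, 39, 3, 4, 9] cursor@2
After 3 (insert_before(20)): list=[20, 2, 39, 3, 4, 9] cursor@2
After 4 (insert_before(76)): list=[20, 76, 2, 39, 3, 4, 9] cursor@2
After 5 (insert_before(94)): list=[20, 76, 94, 2, 39, 3, 4, 9] cursor@2
After 6 (prev): list=[20, 76, 94, 2, 39, 3, 4, 9] cursor@94
After 7 (prev): list=[20, 76, 94, 2, 39, 3, 4, 9] cursor@76
After 8 (delete_current): list=[20, 94, 2, 39, 3, 4, 9] cursor@94
After 9 (insert_after(93)): list=[20, 94, 93, 2, 39, 3, 4, 9] cursor@94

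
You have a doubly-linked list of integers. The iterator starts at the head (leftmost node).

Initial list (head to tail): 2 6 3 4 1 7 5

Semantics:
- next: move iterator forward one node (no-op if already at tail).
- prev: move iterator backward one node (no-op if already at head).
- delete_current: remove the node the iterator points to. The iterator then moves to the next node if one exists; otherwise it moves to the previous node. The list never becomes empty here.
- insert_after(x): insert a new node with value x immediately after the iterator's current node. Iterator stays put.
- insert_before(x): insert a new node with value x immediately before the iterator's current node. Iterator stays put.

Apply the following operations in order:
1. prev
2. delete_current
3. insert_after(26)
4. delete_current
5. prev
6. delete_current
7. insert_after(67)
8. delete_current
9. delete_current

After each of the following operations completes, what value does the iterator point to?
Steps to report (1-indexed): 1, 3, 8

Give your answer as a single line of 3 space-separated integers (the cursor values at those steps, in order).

Answer: 2 6 67

Derivation:
After 1 (prev): list=[2, 6, 3, 4, 1, 7, 5] cursor@2
After 2 (delete_current): list=[6, 3, 4, 1, 7, 5] cursor@6
After 3 (insert_after(26)): list=[6, 26, 3, 4, 1, 7, 5] cursor@6
After 4 (delete_current): list=[26, 3, 4, 1, 7, 5] cursor@26
After 5 (prev): list=[26, 3, 4, 1, 7, 5] cursor@26
After 6 (delete_current): list=[3, 4, 1, 7, 5] cursor@3
After 7 (insert_after(67)): list=[3, 67, 4, 1, 7, 5] cursor@3
After 8 (delete_current): list=[67, 4, 1, 7, 5] cursor@67
After 9 (delete_current): list=[4, 1, 7, 5] cursor@4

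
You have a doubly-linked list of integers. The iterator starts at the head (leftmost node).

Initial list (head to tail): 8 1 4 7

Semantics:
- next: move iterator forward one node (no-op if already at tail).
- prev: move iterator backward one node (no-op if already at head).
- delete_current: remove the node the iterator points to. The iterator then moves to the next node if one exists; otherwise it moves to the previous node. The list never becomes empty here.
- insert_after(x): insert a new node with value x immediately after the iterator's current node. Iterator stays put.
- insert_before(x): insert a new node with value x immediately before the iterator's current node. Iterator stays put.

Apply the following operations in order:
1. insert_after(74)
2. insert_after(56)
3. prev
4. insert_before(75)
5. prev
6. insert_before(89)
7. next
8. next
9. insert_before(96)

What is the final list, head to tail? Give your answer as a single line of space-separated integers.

After 1 (insert_after(74)): list=[8, 74, 1, 4, 7] cursor@8
After 2 (insert_after(56)): list=[8, 56, 74, 1, 4, 7] cursor@8
After 3 (prev): list=[8, 56, 74, 1, 4, 7] cursor@8
After 4 (insert_before(75)): list=[75, 8, 56, 74, 1, 4, 7] cursor@8
After 5 (prev): list=[75, 8, 56, 74, 1, 4, 7] cursor@75
After 6 (insert_before(89)): list=[89, 75, 8, 56, 74, 1, 4, 7] cursor@75
After 7 (next): list=[89, 75, 8, 56, 74, 1, 4, 7] cursor@8
After 8 (next): list=[89, 75, 8, 56, 74, 1, 4, 7] cursor@56
After 9 (insert_before(96)): list=[89, 75, 8, 96, 56, 74, 1, 4, 7] cursor@56

Answer: 89 75 8 96 56 74 1 4 7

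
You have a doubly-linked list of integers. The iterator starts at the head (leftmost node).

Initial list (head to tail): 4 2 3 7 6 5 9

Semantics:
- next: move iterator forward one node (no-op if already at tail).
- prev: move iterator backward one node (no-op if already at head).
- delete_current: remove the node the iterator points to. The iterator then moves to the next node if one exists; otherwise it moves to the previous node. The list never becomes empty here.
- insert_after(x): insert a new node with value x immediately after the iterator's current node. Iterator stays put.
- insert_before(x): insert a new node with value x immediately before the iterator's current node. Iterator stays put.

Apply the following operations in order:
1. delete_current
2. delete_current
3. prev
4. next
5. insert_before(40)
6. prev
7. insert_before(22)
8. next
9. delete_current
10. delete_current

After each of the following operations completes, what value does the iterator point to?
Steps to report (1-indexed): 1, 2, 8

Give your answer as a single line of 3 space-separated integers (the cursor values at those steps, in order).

Answer: 2 3 7

Derivation:
After 1 (delete_current): list=[2, 3, 7, 6, 5, 9] cursor@2
After 2 (delete_current): list=[3, 7, 6, 5, 9] cursor@3
After 3 (prev): list=[3, 7, 6, 5, 9] cursor@3
After 4 (next): list=[3, 7, 6, 5, 9] cursor@7
After 5 (insert_before(40)): list=[3, 40, 7, 6, 5, 9] cursor@7
After 6 (prev): list=[3, 40, 7, 6, 5, 9] cursor@40
After 7 (insert_before(22)): list=[3, 22, 40, 7, 6, 5, 9] cursor@40
After 8 (next): list=[3, 22, 40, 7, 6, 5, 9] cursor@7
After 9 (delete_current): list=[3, 22, 40, 6, 5, 9] cursor@6
After 10 (delete_current): list=[3, 22, 40, 5, 9] cursor@5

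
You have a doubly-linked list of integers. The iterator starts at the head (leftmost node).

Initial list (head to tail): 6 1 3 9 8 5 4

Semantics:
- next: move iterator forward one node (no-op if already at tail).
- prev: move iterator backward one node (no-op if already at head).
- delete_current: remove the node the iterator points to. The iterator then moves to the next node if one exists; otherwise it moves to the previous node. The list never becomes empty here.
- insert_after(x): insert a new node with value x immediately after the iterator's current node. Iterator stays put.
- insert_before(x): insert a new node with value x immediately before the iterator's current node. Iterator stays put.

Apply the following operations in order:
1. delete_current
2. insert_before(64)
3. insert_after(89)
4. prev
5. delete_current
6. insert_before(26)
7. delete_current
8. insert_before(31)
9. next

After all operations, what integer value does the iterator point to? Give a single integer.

Answer: 3

Derivation:
After 1 (delete_current): list=[1, 3, 9, 8, 5, 4] cursor@1
After 2 (insert_before(64)): list=[64, 1, 3, 9, 8, 5, 4] cursor@1
After 3 (insert_after(89)): list=[64, 1, 89, 3, 9, 8, 5, 4] cursor@1
After 4 (prev): list=[64, 1, 89, 3, 9, 8, 5, 4] cursor@64
After 5 (delete_current): list=[1, 89, 3, 9, 8, 5, 4] cursor@1
After 6 (insert_before(26)): list=[26, 1, 89, 3, 9, 8, 5, 4] cursor@1
After 7 (delete_current): list=[26, 89, 3, 9, 8, 5, 4] cursor@89
After 8 (insert_before(31)): list=[26, 31, 89, 3, 9, 8, 5, 4] cursor@89
After 9 (next): list=[26, 31, 89, 3, 9, 8, 5, 4] cursor@3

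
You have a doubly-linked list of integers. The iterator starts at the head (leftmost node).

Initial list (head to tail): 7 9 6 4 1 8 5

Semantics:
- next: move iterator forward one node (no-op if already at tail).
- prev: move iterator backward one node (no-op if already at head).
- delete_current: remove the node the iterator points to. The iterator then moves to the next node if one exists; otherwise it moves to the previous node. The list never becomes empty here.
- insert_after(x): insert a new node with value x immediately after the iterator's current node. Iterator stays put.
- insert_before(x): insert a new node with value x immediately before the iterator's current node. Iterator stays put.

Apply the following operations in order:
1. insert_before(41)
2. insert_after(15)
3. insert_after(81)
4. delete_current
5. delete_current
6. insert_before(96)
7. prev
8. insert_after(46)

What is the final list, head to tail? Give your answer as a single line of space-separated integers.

After 1 (insert_before(41)): list=[41, 7, 9, 6, 4, 1, 8, 5] cursor@7
After 2 (insert_after(15)): list=[41, 7, 15, 9, 6, 4, 1, 8, 5] cursor@7
After 3 (insert_after(81)): list=[41, 7, 81, 15, 9, 6, 4, 1, 8, 5] cursor@7
After 4 (delete_current): list=[41, 81, 15, 9, 6, 4, 1, 8, 5] cursor@81
After 5 (delete_current): list=[41, 15, 9, 6, 4, 1, 8, 5] cursor@15
After 6 (insert_before(96)): list=[41, 96, 15, 9, 6, 4, 1, 8, 5] cursor@15
After 7 (prev): list=[41, 96, 15, 9, 6, 4, 1, 8, 5] cursor@96
After 8 (insert_after(46)): list=[41, 96, 46, 15, 9, 6, 4, 1, 8, 5] cursor@96

Answer: 41 96 46 15 9 6 4 1 8 5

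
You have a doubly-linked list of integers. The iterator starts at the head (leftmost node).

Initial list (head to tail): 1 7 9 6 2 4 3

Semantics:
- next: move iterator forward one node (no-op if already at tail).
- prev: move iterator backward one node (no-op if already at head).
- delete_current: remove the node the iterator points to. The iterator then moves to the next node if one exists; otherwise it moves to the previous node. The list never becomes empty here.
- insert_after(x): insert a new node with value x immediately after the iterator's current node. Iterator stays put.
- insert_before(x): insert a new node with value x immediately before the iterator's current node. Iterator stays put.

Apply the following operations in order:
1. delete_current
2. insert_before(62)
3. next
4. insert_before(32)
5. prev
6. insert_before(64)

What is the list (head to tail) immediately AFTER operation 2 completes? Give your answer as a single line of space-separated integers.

After 1 (delete_current): list=[7, 9, 6, 2, 4, 3] cursor@7
After 2 (insert_before(62)): list=[62, 7, 9, 6, 2, 4, 3] cursor@7

Answer: 62 7 9 6 2 4 3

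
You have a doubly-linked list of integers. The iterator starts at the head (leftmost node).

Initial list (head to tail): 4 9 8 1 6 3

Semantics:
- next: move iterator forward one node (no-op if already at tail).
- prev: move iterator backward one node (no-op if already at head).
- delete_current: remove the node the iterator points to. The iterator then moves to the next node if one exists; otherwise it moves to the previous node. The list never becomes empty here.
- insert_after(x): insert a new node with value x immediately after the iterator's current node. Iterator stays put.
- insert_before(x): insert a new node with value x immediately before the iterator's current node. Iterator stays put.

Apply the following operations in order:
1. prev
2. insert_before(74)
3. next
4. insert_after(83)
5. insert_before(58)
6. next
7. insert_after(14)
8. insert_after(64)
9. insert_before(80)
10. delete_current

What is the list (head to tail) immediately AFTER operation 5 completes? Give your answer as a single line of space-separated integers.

After 1 (prev): list=[4, 9, 8, 1, 6, 3] cursor@4
After 2 (insert_before(74)): list=[74, 4, 9, 8, 1, 6, 3] cursor@4
After 3 (next): list=[74, 4, 9, 8, 1, 6, 3] cursor@9
After 4 (insert_after(83)): list=[74, 4, 9, 83, 8, 1, 6, 3] cursor@9
After 5 (insert_before(58)): list=[74, 4, 58, 9, 83, 8, 1, 6, 3] cursor@9

Answer: 74 4 58 9 83 8 1 6 3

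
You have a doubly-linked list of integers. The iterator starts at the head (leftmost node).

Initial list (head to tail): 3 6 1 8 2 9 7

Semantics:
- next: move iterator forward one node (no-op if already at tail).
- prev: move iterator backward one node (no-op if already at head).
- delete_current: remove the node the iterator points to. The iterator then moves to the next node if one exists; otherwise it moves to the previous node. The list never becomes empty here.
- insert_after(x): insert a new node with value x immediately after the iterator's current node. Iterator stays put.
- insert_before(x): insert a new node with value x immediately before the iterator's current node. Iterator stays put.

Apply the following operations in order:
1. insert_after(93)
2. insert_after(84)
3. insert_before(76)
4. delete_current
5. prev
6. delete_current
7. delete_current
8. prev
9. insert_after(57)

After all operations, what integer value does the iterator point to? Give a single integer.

After 1 (insert_after(93)): list=[3, 93, 6, 1, 8, 2, 9, 7] cursor@3
After 2 (insert_after(84)): list=[3, 84, 93, 6, 1, 8, 2, 9, 7] cursor@3
After 3 (insert_before(76)): list=[76, 3, 84, 93, 6, 1, 8, 2, 9, 7] cursor@3
After 4 (delete_current): list=[76, 84, 93, 6, 1, 8, 2, 9, 7] cursor@84
After 5 (prev): list=[76, 84, 93, 6, 1, 8, 2, 9, 7] cursor@76
After 6 (delete_current): list=[84, 93, 6, 1, 8, 2, 9, 7] cursor@84
After 7 (delete_current): list=[93, 6, 1, 8, 2, 9, 7] cursor@93
After 8 (prev): list=[93, 6, 1, 8, 2, 9, 7] cursor@93
After 9 (insert_after(57)): list=[93, 57, 6, 1, 8, 2, 9, 7] cursor@93

Answer: 93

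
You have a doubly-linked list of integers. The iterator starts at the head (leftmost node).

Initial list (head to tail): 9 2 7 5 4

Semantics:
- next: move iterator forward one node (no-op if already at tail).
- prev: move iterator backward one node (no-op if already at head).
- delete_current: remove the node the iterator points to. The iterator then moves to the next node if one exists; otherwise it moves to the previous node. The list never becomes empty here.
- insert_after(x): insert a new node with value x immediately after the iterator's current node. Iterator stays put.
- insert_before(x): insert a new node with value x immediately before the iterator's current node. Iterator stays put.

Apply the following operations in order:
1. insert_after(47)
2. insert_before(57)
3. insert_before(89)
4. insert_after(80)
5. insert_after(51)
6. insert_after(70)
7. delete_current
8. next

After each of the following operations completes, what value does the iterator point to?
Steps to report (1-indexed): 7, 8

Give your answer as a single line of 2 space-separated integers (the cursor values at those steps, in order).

After 1 (insert_after(47)): list=[9, 47, 2, 7, 5, 4] cursor@9
After 2 (insert_before(57)): list=[57, 9, 47, 2, 7, 5, 4] cursor@9
After 3 (insert_before(89)): list=[57, 89, 9, 47, 2, 7, 5, 4] cursor@9
After 4 (insert_after(80)): list=[57, 89, 9, 80, 47, 2, 7, 5, 4] cursor@9
After 5 (insert_after(51)): list=[57, 89, 9, 51, 80, 47, 2, 7, 5, 4] cursor@9
After 6 (insert_after(70)): list=[57, 89, 9, 70, 51, 80, 47, 2, 7, 5, 4] cursor@9
After 7 (delete_current): list=[57, 89, 70, 51, 80, 47, 2, 7, 5, 4] cursor@70
After 8 (next): list=[57, 89, 70, 51, 80, 47, 2, 7, 5, 4] cursor@51

Answer: 70 51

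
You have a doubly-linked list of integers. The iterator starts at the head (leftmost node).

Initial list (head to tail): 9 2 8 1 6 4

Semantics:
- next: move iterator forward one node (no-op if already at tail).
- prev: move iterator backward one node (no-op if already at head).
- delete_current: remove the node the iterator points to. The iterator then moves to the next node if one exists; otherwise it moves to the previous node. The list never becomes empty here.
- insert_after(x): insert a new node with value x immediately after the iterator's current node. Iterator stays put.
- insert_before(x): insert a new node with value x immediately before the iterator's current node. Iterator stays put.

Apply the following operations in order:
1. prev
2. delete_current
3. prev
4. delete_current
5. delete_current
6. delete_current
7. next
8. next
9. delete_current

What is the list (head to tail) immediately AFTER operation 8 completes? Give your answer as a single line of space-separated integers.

After 1 (prev): list=[9, 2, 8, 1, 6, 4] cursor@9
After 2 (delete_current): list=[2, 8, 1, 6, 4] cursor@2
After 3 (prev): list=[2, 8, 1, 6, 4] cursor@2
After 4 (delete_current): list=[8, 1, 6, 4] cursor@8
After 5 (delete_current): list=[1, 6, 4] cursor@1
After 6 (delete_current): list=[6, 4] cursor@6
After 7 (next): list=[6, 4] cursor@4
After 8 (next): list=[6, 4] cursor@4

Answer: 6 4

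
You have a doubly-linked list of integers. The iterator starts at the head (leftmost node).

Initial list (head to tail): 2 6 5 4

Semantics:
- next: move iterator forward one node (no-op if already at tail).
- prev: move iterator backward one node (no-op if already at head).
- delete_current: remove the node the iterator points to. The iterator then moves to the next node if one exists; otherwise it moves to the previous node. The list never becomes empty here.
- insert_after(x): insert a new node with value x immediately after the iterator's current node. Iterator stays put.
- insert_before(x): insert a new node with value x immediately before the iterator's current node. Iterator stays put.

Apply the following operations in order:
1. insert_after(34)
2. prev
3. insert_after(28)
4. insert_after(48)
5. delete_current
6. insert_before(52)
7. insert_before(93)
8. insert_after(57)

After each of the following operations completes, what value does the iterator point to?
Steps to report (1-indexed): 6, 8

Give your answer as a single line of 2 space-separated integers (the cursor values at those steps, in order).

After 1 (insert_after(34)): list=[2, 34, 6, 5, 4] cursor@2
After 2 (prev): list=[2, 34, 6, 5, 4] cursor@2
After 3 (insert_after(28)): list=[2, 28, 34, 6, 5, 4] cursor@2
After 4 (insert_after(48)): list=[2, 48, 28, 34, 6, 5, 4] cursor@2
After 5 (delete_current): list=[48, 28, 34, 6, 5, 4] cursor@48
After 6 (insert_before(52)): list=[52, 48, 28, 34, 6, 5, 4] cursor@48
After 7 (insert_before(93)): list=[52, 93, 48, 28, 34, 6, 5, 4] cursor@48
After 8 (insert_after(57)): list=[52, 93, 48, 57, 28, 34, 6, 5, 4] cursor@48

Answer: 48 48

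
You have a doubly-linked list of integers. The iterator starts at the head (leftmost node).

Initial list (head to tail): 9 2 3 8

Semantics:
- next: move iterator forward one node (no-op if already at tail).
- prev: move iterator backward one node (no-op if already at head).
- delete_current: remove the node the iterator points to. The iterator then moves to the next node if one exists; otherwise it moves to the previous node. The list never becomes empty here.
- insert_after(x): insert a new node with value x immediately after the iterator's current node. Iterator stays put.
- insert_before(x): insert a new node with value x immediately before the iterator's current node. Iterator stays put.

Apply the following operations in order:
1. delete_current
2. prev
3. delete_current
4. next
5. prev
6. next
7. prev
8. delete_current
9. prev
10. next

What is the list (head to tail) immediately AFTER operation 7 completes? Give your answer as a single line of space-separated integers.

Answer: 3 8

Derivation:
After 1 (delete_current): list=[2, 3, 8] cursor@2
After 2 (prev): list=[2, 3, 8] cursor@2
After 3 (delete_current): list=[3, 8] cursor@3
After 4 (next): list=[3, 8] cursor@8
After 5 (prev): list=[3, 8] cursor@3
After 6 (next): list=[3, 8] cursor@8
After 7 (prev): list=[3, 8] cursor@3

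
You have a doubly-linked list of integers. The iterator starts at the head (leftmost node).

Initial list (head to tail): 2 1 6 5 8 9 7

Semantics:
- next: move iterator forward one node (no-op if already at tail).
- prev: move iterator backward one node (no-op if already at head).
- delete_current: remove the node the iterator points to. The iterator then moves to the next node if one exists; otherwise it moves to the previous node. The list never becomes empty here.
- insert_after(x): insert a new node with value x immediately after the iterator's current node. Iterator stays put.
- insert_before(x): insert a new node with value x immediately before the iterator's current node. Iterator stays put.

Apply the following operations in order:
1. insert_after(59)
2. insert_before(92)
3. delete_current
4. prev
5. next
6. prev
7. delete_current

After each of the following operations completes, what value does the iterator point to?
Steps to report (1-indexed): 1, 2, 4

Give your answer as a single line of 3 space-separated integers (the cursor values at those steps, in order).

Answer: 2 2 92

Derivation:
After 1 (insert_after(59)): list=[2, 59, 1, 6, 5, 8, 9, 7] cursor@2
After 2 (insert_before(92)): list=[92, 2, 59, 1, 6, 5, 8, 9, 7] cursor@2
After 3 (delete_current): list=[92, 59, 1, 6, 5, 8, 9, 7] cursor@59
After 4 (prev): list=[92, 59, 1, 6, 5, 8, 9, 7] cursor@92
After 5 (next): list=[92, 59, 1, 6, 5, 8, 9, 7] cursor@59
After 6 (prev): list=[92, 59, 1, 6, 5, 8, 9, 7] cursor@92
After 7 (delete_current): list=[59, 1, 6, 5, 8, 9, 7] cursor@59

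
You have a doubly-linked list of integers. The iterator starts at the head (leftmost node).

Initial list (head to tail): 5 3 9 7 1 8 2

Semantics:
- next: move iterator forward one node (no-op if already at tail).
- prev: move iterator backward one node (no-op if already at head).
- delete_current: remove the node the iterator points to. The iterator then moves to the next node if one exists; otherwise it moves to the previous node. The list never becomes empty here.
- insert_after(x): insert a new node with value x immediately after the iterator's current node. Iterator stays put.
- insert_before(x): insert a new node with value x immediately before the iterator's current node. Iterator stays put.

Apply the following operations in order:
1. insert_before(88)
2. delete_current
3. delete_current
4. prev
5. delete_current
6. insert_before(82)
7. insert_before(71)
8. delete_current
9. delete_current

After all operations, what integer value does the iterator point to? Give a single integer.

Answer: 1

Derivation:
After 1 (insert_before(88)): list=[88, 5, 3, 9, 7, 1, 8, 2] cursor@5
After 2 (delete_current): list=[88, 3, 9, 7, 1, 8, 2] cursor@3
After 3 (delete_current): list=[88, 9, 7, 1, 8, 2] cursor@9
After 4 (prev): list=[88, 9, 7, 1, 8, 2] cursor@88
After 5 (delete_current): list=[9, 7, 1, 8, 2] cursor@9
After 6 (insert_before(82)): list=[82, 9, 7, 1, 8, 2] cursor@9
After 7 (insert_before(71)): list=[82, 71, 9, 7, 1, 8, 2] cursor@9
After 8 (delete_current): list=[82, 71, 7, 1, 8, 2] cursor@7
After 9 (delete_current): list=[82, 71, 1, 8, 2] cursor@1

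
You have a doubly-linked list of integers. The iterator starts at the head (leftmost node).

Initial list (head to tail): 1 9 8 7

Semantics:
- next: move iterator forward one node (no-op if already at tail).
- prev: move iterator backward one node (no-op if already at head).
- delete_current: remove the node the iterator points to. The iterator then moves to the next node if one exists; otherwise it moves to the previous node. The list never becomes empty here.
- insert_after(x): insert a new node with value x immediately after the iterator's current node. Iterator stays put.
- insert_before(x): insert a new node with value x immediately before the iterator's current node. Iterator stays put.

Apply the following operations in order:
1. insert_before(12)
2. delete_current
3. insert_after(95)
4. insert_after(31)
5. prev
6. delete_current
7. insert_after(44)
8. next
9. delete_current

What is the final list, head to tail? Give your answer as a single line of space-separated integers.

After 1 (insert_before(12)): list=[12, 1, 9, 8, 7] cursor@1
After 2 (delete_current): list=[12, 9, 8, 7] cursor@9
After 3 (insert_after(95)): list=[12, 9, 95, 8, 7] cursor@9
After 4 (insert_after(31)): list=[12, 9, 31, 95, 8, 7] cursor@9
After 5 (prev): list=[12, 9, 31, 95, 8, 7] cursor@12
After 6 (delete_current): list=[9, 31, 95, 8, 7] cursor@9
After 7 (insert_after(44)): list=[9, 44, 31, 95, 8, 7] cursor@9
After 8 (next): list=[9, 44, 31, 95, 8, 7] cursor@44
After 9 (delete_current): list=[9, 31, 95, 8, 7] cursor@31

Answer: 9 31 95 8 7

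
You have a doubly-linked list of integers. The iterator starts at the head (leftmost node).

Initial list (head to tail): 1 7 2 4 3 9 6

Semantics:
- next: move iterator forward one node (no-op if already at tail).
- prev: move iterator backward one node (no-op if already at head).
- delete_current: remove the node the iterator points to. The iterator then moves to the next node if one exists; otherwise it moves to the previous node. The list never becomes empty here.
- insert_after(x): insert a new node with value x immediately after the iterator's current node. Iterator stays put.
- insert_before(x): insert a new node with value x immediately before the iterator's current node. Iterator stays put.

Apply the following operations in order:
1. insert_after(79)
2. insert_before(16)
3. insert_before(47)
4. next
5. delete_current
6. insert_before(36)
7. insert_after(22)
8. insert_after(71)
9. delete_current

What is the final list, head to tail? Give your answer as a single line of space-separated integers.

Answer: 16 47 1 36 71 22 2 4 3 9 6

Derivation:
After 1 (insert_after(79)): list=[1, 79, 7, 2, 4, 3, 9, 6] cursor@1
After 2 (insert_before(16)): list=[16, 1, 79, 7, 2, 4, 3, 9, 6] cursor@1
After 3 (insert_before(47)): list=[16, 47, 1, 79, 7, 2, 4, 3, 9, 6] cursor@1
After 4 (next): list=[16, 47, 1, 79, 7, 2, 4, 3, 9, 6] cursor@79
After 5 (delete_current): list=[16, 47, 1, 7, 2, 4, 3, 9, 6] cursor@7
After 6 (insert_before(36)): list=[16, 47, 1, 36, 7, 2, 4, 3, 9, 6] cursor@7
After 7 (insert_after(22)): list=[16, 47, 1, 36, 7, 22, 2, 4, 3, 9, 6] cursor@7
After 8 (insert_after(71)): list=[16, 47, 1, 36, 7, 71, 22, 2, 4, 3, 9, 6] cursor@7
After 9 (delete_current): list=[16, 47, 1, 36, 71, 22, 2, 4, 3, 9, 6] cursor@71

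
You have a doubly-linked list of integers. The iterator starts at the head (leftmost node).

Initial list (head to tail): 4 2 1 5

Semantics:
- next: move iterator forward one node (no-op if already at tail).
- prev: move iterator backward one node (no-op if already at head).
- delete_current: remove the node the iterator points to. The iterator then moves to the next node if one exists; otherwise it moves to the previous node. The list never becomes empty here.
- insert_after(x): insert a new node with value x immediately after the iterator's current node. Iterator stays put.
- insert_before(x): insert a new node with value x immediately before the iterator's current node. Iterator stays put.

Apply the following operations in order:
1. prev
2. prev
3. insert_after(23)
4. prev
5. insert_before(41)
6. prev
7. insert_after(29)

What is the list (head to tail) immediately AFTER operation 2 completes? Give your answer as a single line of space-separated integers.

Answer: 4 2 1 5

Derivation:
After 1 (prev): list=[4, 2, 1, 5] cursor@4
After 2 (prev): list=[4, 2, 1, 5] cursor@4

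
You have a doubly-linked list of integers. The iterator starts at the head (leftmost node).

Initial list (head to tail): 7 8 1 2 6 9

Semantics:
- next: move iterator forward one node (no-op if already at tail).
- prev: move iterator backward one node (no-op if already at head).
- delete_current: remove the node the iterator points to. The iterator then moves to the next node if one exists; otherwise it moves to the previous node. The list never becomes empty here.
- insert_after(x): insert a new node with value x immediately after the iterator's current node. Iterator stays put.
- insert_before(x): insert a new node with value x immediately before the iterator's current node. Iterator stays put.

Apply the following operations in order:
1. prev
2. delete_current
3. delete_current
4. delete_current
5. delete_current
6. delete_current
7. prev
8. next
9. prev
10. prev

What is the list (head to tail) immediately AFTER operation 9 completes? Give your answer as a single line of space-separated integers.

Answer: 9

Derivation:
After 1 (prev): list=[7, 8, 1, 2, 6, 9] cursor@7
After 2 (delete_current): list=[8, 1, 2, 6, 9] cursor@8
After 3 (delete_current): list=[1, 2, 6, 9] cursor@1
After 4 (delete_current): list=[2, 6, 9] cursor@2
After 5 (delete_current): list=[6, 9] cursor@6
After 6 (delete_current): list=[9] cursor@9
After 7 (prev): list=[9] cursor@9
After 8 (next): list=[9] cursor@9
After 9 (prev): list=[9] cursor@9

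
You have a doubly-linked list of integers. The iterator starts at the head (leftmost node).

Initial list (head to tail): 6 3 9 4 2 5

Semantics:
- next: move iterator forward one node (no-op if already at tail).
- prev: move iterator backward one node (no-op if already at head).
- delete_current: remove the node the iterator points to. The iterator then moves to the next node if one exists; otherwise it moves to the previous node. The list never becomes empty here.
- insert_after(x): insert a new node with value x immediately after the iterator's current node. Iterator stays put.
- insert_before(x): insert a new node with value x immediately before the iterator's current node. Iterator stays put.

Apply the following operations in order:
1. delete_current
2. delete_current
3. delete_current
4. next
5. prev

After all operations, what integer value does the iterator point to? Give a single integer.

After 1 (delete_current): list=[3, 9, 4, 2, 5] cursor@3
After 2 (delete_current): list=[9, 4, 2, 5] cursor@9
After 3 (delete_current): list=[4, 2, 5] cursor@4
After 4 (next): list=[4, 2, 5] cursor@2
After 5 (prev): list=[4, 2, 5] cursor@4

Answer: 4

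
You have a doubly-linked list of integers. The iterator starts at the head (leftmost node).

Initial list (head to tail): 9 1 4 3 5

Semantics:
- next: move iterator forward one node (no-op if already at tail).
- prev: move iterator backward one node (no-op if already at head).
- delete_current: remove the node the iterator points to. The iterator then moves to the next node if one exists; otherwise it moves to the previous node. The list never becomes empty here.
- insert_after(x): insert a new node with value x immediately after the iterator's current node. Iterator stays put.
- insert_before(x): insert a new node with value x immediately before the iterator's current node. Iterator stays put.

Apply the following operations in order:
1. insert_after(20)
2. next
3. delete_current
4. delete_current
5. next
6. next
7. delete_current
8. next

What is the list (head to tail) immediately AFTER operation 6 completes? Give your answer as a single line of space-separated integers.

Answer: 9 4 3 5

Derivation:
After 1 (insert_after(20)): list=[9, 20, 1, 4, 3, 5] cursor@9
After 2 (next): list=[9, 20, 1, 4, 3, 5] cursor@20
After 3 (delete_current): list=[9, 1, 4, 3, 5] cursor@1
After 4 (delete_current): list=[9, 4, 3, 5] cursor@4
After 5 (next): list=[9, 4, 3, 5] cursor@3
After 6 (next): list=[9, 4, 3, 5] cursor@5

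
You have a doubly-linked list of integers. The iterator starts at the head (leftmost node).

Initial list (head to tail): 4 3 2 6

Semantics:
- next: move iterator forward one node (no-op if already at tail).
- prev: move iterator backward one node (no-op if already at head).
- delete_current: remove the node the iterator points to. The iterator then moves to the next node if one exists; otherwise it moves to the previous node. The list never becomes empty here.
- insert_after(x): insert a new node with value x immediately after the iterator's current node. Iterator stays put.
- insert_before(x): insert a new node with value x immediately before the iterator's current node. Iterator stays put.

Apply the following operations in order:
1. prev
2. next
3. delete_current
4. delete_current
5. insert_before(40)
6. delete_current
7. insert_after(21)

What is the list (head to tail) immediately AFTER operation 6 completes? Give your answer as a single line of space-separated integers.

After 1 (prev): list=[4, 3, 2, 6] cursor@4
After 2 (next): list=[4, 3, 2, 6] cursor@3
After 3 (delete_current): list=[4, 2, 6] cursor@2
After 4 (delete_current): list=[4, 6] cursor@6
After 5 (insert_before(40)): list=[4, 40, 6] cursor@6
After 6 (delete_current): list=[4, 40] cursor@40

Answer: 4 40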